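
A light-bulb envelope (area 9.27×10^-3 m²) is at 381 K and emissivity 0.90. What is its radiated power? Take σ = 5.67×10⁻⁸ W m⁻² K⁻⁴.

P ≈ 9.97 W

Stefan–Boltzmann: P = εσAT⁴ = 0.90 × 5.67×10⁻⁸ × 9.27×10^-3 × (381)⁴ = 0.90 × 5.67×10⁻⁸ × 9.27×10^-3 × 2.11×10^10.
P = 9.97 W.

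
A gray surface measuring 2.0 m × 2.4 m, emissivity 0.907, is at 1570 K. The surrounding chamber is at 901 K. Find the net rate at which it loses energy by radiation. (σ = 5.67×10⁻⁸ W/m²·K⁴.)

A = 2.0 × 2.4 = 4.80 m².
Q = εσA(T⁴ − T_s⁴). T⁴ − T_s⁴ = (1570)⁴ − (901)⁴ = 6.08×10^12 − 6.59×10^11 = 5.42×10^12 K⁴.
Q = 0.907 × 5.67×10⁻⁸ × 4.80 × 5.42×10^12 = 1.34×10^6 W.

Q ≈ 1.34×10^6 W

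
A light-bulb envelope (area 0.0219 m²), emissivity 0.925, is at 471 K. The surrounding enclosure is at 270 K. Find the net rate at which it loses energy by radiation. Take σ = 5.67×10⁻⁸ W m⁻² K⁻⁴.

Q = εσA(T⁴ − T_s⁴). T⁴ − T_s⁴ = (471)⁴ − (270)⁴ = 4.92×10^10 − 5.31×10^9 = 4.39×10^10 K⁴.
Q = 0.925 × 5.67×10⁻⁸ × 0.0219 × 4.39×10^10 = 50.4 W.

Q ≈ 50.4 W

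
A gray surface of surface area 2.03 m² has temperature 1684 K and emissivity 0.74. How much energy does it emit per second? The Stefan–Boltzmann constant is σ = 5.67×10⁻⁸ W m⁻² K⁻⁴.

P = εσAT⁴ = 0.74 × 5.67×10⁻⁸ × 2.03 × (1684)⁴ = 0.74 × 5.67×10⁻⁸ × 2.03 × 8.04×10^12.
P = 6.85×10^5 W.

P ≈ 6.85×10^5 W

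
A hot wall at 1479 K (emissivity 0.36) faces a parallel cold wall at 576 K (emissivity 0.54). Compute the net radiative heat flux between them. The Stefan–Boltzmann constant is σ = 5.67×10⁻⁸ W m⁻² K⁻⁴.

For two large parallel gray plates, q = σ(T₁⁴ − T₂⁴) / (1/ε₁ + 1/ε₂ − 1).
1/ε₁ + 1/ε₂ − 1 = 1/0.36 + 1/0.54 − 1 = 3.630.
T₁⁴ − T₂⁴ = 4.78×10^12 − 1.10×10^11 = 4.67×10^12 K⁴.
q = 5.67×10⁻⁸ × 4.67×10^12 / 3.630 = 73000 W/m².

q ≈ 73000 W/m²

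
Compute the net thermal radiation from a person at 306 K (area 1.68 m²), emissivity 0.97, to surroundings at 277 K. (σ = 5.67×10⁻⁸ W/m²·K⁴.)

Q = εσA(T⁴ − T_s⁴). T⁴ − T_s⁴ = (306)⁴ − (277)⁴ = 8.77×10^9 − 5.89×10^9 = 2.88×10^9 K⁴.
Q = 0.97 × 5.67×10⁻⁸ × 1.68 × 2.88×10^9 = 266 W.

Q ≈ 266 W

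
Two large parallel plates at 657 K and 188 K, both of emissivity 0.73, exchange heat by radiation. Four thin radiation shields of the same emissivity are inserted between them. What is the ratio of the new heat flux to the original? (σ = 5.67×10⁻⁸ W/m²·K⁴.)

With N identical shields there are N+1 = 5 gaps in series, each with the same radiative resistance, so the flux falls to 1/(N+1) of its unshielded value.

ratio ≈ 0.200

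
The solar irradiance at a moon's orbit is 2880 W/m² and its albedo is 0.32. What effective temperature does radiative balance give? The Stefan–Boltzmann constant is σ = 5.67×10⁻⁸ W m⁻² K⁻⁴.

Power absorbed = (1−a)S·πR²; power emitted = 4πR²σT⁴. Equating and cancelling πR²:
T = ((1−a)S / 4σ)^(1/4) = (1960 / (4 × 5.67×10⁻⁸))^(1/4) = (8.63×10^9)^(1/4).
T = 305 K.

T ≈ 305 K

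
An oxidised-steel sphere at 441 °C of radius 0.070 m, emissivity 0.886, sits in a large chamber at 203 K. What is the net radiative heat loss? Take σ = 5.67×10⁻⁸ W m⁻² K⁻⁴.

A = 4πr² = 4π × (0.070)² = 0.0616 m².
Convert: 441 °C = 714 K.
Q = εσA(T⁴ − T_s⁴). T⁴ − T_s⁴ = (714)⁴ − (203)⁴ = 2.60×10^11 − 1.70×10^9 = 2.58×10^11 K⁴.
Q = 0.886 × 5.67×10⁻⁸ × 0.0616 × 2.58×10^11 = 799 W.

Q ≈ 799 W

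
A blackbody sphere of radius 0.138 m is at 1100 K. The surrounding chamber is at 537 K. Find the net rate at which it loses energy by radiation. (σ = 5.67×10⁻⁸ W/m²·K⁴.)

A = 4πr² = 4π × (0.138)² = 0.239 m².
Q = σA(T⁴ − T_s⁴). T⁴ − T_s⁴ = (1100)⁴ − (537)⁴ = 1.46×10^12 − 8.32×10^10 = 1.38×10^12 K⁴.
Q = 5.67×10⁻⁸ × 0.239 × 1.38×10^12 = 18700 W.

Q ≈ 18700 W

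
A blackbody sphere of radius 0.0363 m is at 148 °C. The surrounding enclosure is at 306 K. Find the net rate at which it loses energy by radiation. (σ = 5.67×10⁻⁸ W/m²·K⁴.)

Q ≈ 21.3 W

A = 4πr² = 4π × (0.0363)² = 0.0166 m².
Convert: 148 °C = 421 K.
Q = σA(T⁴ − T_s⁴). T⁴ − T_s⁴ = (421)⁴ − (306)⁴ = 3.14×10^10 − 8.77×10^9 = 2.26×10^10 K⁴.
Q = 5.67×10⁻⁸ × 0.0166 × 2.26×10^10 = 21.3 W.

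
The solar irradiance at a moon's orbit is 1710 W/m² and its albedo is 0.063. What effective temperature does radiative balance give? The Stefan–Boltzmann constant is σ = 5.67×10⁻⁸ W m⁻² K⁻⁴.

T ≈ 290 K

Power absorbed = (1−a)S·πR²; power emitted = 4πR²σT⁴. Equating and cancelling πR²:
T = ((1−a)S / 4σ)^(1/4) = (1600 / (4 × 5.67×10⁻⁸))^(1/4) = (7.06×10^9)^(1/4).
T = 290 K.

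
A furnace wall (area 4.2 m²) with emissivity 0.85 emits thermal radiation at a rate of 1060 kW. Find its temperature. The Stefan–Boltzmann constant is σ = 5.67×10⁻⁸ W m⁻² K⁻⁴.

From P = εσAT⁴, T = (P / εσA)^(1/4) = (1.06×10^6 / (0.85 × 5.67×10⁻⁸ × 4.20))^(1/4).
T = (5.24×10^12)^(1/4) = 1510 K.

T ≈ 1510 K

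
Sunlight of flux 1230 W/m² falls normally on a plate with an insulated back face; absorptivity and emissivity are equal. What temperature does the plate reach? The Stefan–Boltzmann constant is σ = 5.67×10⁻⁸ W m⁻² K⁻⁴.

Absorbed flux αS = emitted flux εσT⁴ (one radiating face); with α = ε, T = (S/σ)^(1/4).
T = (1230 / 5.67×10⁻⁸)^(1/4) = (2.17×10^10)^(1/4).
T = 384 K.

T ≈ 384 K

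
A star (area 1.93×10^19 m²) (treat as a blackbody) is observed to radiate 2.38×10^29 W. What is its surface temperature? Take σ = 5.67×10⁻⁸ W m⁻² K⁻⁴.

T ≈ 21600 K

From P = σAT⁴, T = (P / σA)^(1/4) = (2.38×10^29 / (5.67×10⁻⁸ × 1.93×10^19))^(1/4).
T = (2.17×10^17)^(1/4) = 21600 K.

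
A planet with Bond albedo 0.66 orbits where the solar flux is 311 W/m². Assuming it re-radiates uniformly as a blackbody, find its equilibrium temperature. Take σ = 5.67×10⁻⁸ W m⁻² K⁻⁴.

T ≈ 147 K

Power absorbed = (1−a)S·πR²; power emitted = 4πR²σT⁴. Equating and cancelling πR²:
T = ((1−a)S / 4σ)^(1/4) = (106 / (4 × 5.67×10⁻⁸))^(1/4) = (4.66×10^8)^(1/4).
T = 147 K.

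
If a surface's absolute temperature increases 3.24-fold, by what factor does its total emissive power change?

factor ≈ 110

P ∝ T⁴, so the power scales as (3.24)⁴ = 110.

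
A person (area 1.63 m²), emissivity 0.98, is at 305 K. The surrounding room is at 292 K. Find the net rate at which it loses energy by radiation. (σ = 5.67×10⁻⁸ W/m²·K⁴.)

Q = εσA(T⁴ − T_s⁴). T⁴ − T_s⁴ = (305)⁴ − (292)⁴ = 8.65×10^9 − 7.27×10^9 = 1.38×10^9 K⁴.
Q = 0.98 × 5.67×10⁻⁸ × 1.63 × 1.38×10^9 = 125 W.

Q ≈ 125 W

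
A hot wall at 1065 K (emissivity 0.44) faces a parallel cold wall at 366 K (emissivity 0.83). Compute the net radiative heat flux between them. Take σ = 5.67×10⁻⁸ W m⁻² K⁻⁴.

For two large parallel gray plates, q = σ(T₁⁴ − T₂⁴) / (1/ε₁ + 1/ε₂ − 1).
1/ε₁ + 1/ε₂ − 1 = 1/0.44 + 1/0.83 − 1 = 2.478.
T₁⁴ − T₂⁴ = 1.29×10^12 − 1.79×10^10 = 1.27×10^12 K⁴.
q = 5.67×10⁻⁸ × 1.27×10^12 / 2.478 = 29000 W/m².

q ≈ 29000 W/m²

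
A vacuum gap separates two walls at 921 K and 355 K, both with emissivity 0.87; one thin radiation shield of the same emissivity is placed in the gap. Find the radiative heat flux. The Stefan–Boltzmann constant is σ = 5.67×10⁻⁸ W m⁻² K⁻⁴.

q ≈ 15400 W/m²

Each of the 2 gaps contributes resistance (2/ε − 1) = 2/0.87 − 1 = 1.299; total = 2.598.
q = σ(T₁⁴ − T₂⁴) / 2.598 = 5.67×10⁻⁸ × 7.04×10^11 / 2.598 = 15400 W/m².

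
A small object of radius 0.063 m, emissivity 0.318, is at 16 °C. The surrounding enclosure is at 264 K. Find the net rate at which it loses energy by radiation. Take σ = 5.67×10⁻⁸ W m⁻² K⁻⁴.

A = 4πr² = 4π × (0.063)² = 0.0499 m².
Convert: 16 °C = 289 K.
Q = εσA(T⁴ − T_s⁴). T⁴ − T_s⁴ = (289)⁴ − (264)⁴ = 6.98×10^9 − 4.86×10^9 = 2.12×10^9 K⁴.
Q = 0.318 × 5.67×10⁻⁸ × 0.0499 × 2.12×10^9 = 1.90 W.

Q ≈ 1.90 W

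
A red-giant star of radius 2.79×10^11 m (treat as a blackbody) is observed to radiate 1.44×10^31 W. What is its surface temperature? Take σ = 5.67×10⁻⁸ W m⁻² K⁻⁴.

T ≈ 4010 K

A = 4πr² = 4π × (2.79×10^11)² = 9.78×10^23 m².
From P = σAT⁴, T = (P / σA)^(1/4) = (1.44×10^31 / (5.67×10⁻⁸ × 9.78×10^23))^(1/4).
T = (2.60×10^14)^(1/4) = 4010 K.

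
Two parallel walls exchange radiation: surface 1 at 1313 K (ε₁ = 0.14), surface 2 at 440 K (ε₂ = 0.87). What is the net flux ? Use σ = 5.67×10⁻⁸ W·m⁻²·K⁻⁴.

For two large parallel gray plates, q = σ(T₁⁴ − T₂⁴) / (1/ε₁ + 1/ε₂ − 1).
1/ε₁ + 1/ε₂ − 1 = 1/0.14 + 1/0.87 − 1 = 7.292.
T₁⁴ − T₂⁴ = 2.97×10^12 − 3.75×10^10 = 2.93×10^12 K⁴.
q = 5.67×10⁻⁸ × 2.93×10^12 / 7.292 = 22800 W/m².

q ≈ 22800 W/m²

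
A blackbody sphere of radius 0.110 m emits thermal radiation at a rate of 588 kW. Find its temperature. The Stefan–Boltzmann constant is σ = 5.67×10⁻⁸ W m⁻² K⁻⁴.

A = 4πr² = 4π × (0.110)² = 0.152 m².
From P = σAT⁴, T = (P / σA)^(1/4) = (5.88×10^5 / (5.67×10⁻⁸ × 0.152))^(1/4).
T = (6.82×10^13)^(1/4) = 2870 K.

T ≈ 2870 K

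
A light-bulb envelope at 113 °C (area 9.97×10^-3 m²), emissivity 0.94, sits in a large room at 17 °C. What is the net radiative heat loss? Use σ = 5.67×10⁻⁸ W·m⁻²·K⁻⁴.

Q ≈ 8.04 W

Convert: 113 °C = 386 K; 17 °C = 290 K.
Q = εσA(T⁴ − T_s⁴). T⁴ − T_s⁴ = (386)⁴ − (290)⁴ = 2.22×10^10 − 7.07×10^9 = 1.51×10^10 K⁴.
Q = 0.94 × 5.67×10⁻⁸ × 9.97×10^-3 × 1.51×10^10 = 8.04 W.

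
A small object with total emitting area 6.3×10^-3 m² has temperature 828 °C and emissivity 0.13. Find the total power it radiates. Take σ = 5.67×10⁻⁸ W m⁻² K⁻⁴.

P ≈ 68.2 W

828 °C = 1101 K.
Stefan–Boltzmann: P = εσAT⁴ = 0.13 × 5.67×10⁻⁸ × 6.30×10^-3 × (1101)⁴ = 0.13 × 5.67×10⁻⁸ × 6.30×10^-3 × 1.47×10^12.
P = 68.2 W.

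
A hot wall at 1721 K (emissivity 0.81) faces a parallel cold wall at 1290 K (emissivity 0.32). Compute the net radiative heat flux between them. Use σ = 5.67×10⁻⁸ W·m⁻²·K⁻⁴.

q ≈ 1.01×10^5 W/m²

For two large parallel gray plates, q = σ(T₁⁴ − T₂⁴) / (1/ε₁ + 1/ε₂ − 1).
1/ε₁ + 1/ε₂ − 1 = 1/0.81 + 1/0.32 − 1 = 3.360.
T₁⁴ − T₂⁴ = 8.77×10^12 − 2.77×10^12 = 6.00×10^12 K⁴.
q = 5.67×10⁻⁸ × 6.00×10^12 / 3.360 = 1.01×10^5 W/m².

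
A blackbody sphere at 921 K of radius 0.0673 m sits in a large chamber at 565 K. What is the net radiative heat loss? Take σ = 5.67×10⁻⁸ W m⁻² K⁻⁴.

Q ≈ 1990 W

A = 4πr² = 4π × (0.0673)² = 0.0569 m².
Q = σA(T⁴ − T_s⁴). T⁴ − T_s⁴ = (921)⁴ − (565)⁴ = 7.20×10^11 − 1.02×10^11 = 6.18×10^11 K⁴.
Q = 5.67×10⁻⁸ × 0.0569 × 6.18×10^11 = 1990 W.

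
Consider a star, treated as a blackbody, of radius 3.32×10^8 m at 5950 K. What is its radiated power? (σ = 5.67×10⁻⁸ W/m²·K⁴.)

P ≈ 9.84×10^25 W

A = 4πr² = 4π × (3.32×10^8)² = 1.39×10^18 m².
P = σAT⁴ = 5.67×10⁻⁸ × 1.39×10^18 × (5950)⁴ = 5.67×10⁻⁸ × 1.39×10^18 × 1.25×10^15.
P = 9.84×10^25 W.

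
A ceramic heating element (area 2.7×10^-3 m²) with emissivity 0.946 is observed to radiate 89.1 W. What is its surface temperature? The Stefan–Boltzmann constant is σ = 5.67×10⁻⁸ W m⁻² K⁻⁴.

T ≈ 886 K

From P = εσAT⁴, T = (P / εσA)^(1/4) = (89.1 / (0.946 × 5.67×10⁻⁸ × 2.70×10^-3))^(1/4).
T = (6.15×10^11)^(1/4) = 886 K.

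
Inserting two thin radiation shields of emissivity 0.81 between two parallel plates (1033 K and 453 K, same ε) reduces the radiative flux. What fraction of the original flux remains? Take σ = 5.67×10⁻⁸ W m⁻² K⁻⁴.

With N identical shields there are N+1 = 3 gaps in series, each with the same radiative resistance, so the flux falls to 1/(N+1) of its unshielded value.

ratio ≈ 0.333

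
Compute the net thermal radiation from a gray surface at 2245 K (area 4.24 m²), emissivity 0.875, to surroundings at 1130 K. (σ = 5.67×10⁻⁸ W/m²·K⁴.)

Q ≈ 5.00×10^6 W

Q = εσA(T⁴ − T_s⁴). T⁴ − T_s⁴ = (2245)⁴ − (1130)⁴ = 2.54×10^13 − 1.63×10^12 = 2.38×10^13 K⁴.
Q = 0.875 × 5.67×10⁻⁸ × 4.24 × 2.38×10^13 = 5.00×10^6 W.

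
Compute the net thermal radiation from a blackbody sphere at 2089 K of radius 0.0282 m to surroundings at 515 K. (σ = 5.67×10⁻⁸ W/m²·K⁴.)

A = 4πr² = 4π × (0.0282)² = 9.99×10^-3 m².
Q = σA(T⁴ − T_s⁴). T⁴ − T_s⁴ = (2089)⁴ − (515)⁴ = 1.90×10^13 − 7.03×10^10 = 1.90×10^13 K⁴.
Q = 5.67×10⁻⁸ × 9.99×10^-3 × 1.90×10^13 = 10800 W.

Q ≈ 10800 W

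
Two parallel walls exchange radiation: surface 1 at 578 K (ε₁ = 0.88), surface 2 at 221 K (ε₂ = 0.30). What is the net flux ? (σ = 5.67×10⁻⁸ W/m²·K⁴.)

q ≈ 1780 W/m²

For two large parallel gray plates, q = σ(T₁⁴ − T₂⁴) / (1/ε₁ + 1/ε₂ − 1).
1/ε₁ + 1/ε₂ − 1 = 1/0.88 + 1/0.30 − 1 = 3.470.
T₁⁴ − T₂⁴ = 1.12×10^11 − 2.39×10^9 = 1.09×10^11 K⁴.
q = 5.67×10⁻⁸ × 1.09×10^11 / 3.470 = 1780 W/m².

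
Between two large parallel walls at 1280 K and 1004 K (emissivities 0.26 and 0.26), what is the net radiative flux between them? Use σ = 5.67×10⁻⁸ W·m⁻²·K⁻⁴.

q ≈ 14100 W/m²

For two large parallel gray plates, q = σ(T₁⁴ − T₂⁴) / (1/ε₁ + 1/ε₂ − 1).
1/ε₁ + 1/ε₂ − 1 = 1/0.26 + 1/0.26 − 1 = 6.692.
T₁⁴ − T₂⁴ = 2.68×10^12 − 1.02×10^12 = 1.67×10^12 K⁴.
q = 5.67×10⁻⁸ × 1.67×10^12 / 6.692 = 14100 W/m².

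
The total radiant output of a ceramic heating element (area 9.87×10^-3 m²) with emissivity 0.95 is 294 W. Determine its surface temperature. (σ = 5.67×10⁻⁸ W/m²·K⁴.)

T ≈ 862 K

From P = εσAT⁴, T = (P / εσA)^(1/4) = (294 / (0.95 × 5.67×10⁻⁸ × 9.87×10^-3))^(1/4).
T = (5.53×10^11)^(1/4) = 862 K.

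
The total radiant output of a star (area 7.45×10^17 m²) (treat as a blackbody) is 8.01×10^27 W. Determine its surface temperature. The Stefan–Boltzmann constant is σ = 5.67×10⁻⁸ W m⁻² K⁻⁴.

T ≈ 20900 K

From P = σAT⁴, T = (P / σA)^(1/4) = (8.01×10^27 / (5.67×10⁻⁸ × 7.45×10^17))^(1/4).
T = (1.90×10^17)^(1/4) = 20900 K.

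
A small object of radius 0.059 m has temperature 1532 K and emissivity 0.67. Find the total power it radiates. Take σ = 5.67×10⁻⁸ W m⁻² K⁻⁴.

P ≈ 9150 W

A = 4πr² = 4π × (0.059)² = 0.0437 m².
Stefan–Boltzmann: P = εσAT⁴ = 0.67 × 5.67×10⁻⁸ × 0.0437 × (1532)⁴ = 0.67 × 5.67×10⁻⁸ × 0.0437 × 5.51×10^12.
P = 9150 W.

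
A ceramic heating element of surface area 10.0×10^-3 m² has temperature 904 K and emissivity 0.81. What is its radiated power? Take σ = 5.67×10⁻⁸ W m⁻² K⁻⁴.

P = εσAT⁴ = 0.81 × 5.67×10⁻⁸ × 0.0100 × (904)⁴ = 0.81 × 5.67×10⁻⁸ × 0.0100 × 6.68×10^11.
P = 307 W.

P ≈ 307 W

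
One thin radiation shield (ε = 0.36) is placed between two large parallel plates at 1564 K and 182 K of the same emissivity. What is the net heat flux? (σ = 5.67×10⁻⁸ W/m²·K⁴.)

Each of the 2 gaps contributes resistance (2/ε − 1) = 2/0.36 − 1 = 4.556; total = 9.111.
q = σ(T₁⁴ − T₂⁴) / 9.111 = 5.67×10⁻⁸ × 5.98×10^12 / 9.111 = 37200 W/m².

q ≈ 37200 W/m²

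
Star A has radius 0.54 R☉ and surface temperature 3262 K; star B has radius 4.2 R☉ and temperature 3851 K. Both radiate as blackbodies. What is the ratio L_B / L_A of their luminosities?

L_B/L_A ≈ 118

L = 4πR²σT⁴ ∝ R²T⁴, so L_B/L_A = (4.2/0.54)² × (3851/3262)⁴ = 60.5 × 1.94 = 118.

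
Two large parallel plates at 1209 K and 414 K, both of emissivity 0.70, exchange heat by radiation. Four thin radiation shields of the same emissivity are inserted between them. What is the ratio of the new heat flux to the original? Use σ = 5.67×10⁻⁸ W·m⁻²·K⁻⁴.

ratio ≈ 0.200

With N identical shields there are N+1 = 5 gaps in series, each with the same radiative resistance, so the flux falls to 1/(N+1) of its unshielded value.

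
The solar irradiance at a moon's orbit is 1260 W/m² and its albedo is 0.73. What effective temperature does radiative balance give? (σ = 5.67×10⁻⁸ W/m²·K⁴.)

T ≈ 197 K

Power absorbed = (1−a)S·πR²; power emitted = 4πR²σT⁴. Equating and cancelling πR²:
T = ((1−a)S / 4σ)^(1/4) = (340 / (4 × 5.67×10⁻⁸))^(1/4) = (1.50×10^9)^(1/4).
T = 197 K.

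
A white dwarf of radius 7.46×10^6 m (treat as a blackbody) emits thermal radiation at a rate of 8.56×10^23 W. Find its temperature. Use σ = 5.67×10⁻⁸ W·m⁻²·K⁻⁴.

A = 4πr² = 4π × (7.46×10^6)² = 6.99×10^14 m².
From P = σAT⁴, T = (P / σA)^(1/4) = (8.56×10^23 / (5.67×10⁻⁸ × 6.99×10^14))^(1/4).
T = (2.16×10^16)^(1/4) = 12100 K.

T ≈ 12100 K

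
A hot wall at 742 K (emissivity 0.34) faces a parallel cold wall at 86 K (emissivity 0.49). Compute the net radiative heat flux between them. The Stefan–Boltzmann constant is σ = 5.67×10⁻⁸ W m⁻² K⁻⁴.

For two large parallel gray plates, q = σ(T₁⁴ − T₂⁴) / (1/ε₁ + 1/ε₂ − 1).
1/ε₁ + 1/ε₂ − 1 = 1/0.34 + 1/0.49 − 1 = 3.982.
T₁⁴ − T₂⁴ = 3.03×10^11 − 5.47×10^7 = 3.03×10^11 K⁴.
q = 5.67×10⁻⁸ × 3.03×10^11 / 3.982 = 4320 W/m².

q ≈ 4320 W/m²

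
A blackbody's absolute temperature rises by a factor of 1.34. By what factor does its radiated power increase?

P ∝ T⁴, so the power scales as (1.34)⁴ = 3.22.

factor ≈ 3.22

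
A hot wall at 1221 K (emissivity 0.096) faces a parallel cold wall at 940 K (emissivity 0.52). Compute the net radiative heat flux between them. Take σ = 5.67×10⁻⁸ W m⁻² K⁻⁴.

For two large parallel gray plates, q = σ(T₁⁴ − T₂⁴) / (1/ε₁ + 1/ε₂ − 1).
1/ε₁ + 1/ε₂ − 1 = 1/0.096 + 1/0.52 − 1 = 11.34.
T₁⁴ − T₂⁴ = 2.22×10^12 − 7.81×10^11 = 1.44×10^12 K⁴.
q = 5.67×10⁻⁸ × 1.44×10^12 / 11.34 = 7210 W/m².

q ≈ 7210 W/m²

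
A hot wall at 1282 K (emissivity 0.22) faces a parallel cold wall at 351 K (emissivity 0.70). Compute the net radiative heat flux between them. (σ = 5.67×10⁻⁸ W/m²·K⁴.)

For two large parallel gray plates, q = σ(T₁⁴ − T₂⁴) / (1/ε₁ + 1/ε₂ − 1).
1/ε₁ + 1/ε₂ − 1 = 1/0.22 + 1/0.70 − 1 = 4.974.
T₁⁴ − T₂⁴ = 2.70×10^12 − 1.52×10^10 = 2.69×10^12 K⁴.
q = 5.67×10⁻⁸ × 2.69×10^12 / 4.974 = 30600 W/m².

q ≈ 30600 W/m²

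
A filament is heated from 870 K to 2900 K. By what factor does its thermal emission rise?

P ∝ T⁴, so the ratio is (2900/870)⁴ = (3.333)⁴ = 123.

ratio ≈ 123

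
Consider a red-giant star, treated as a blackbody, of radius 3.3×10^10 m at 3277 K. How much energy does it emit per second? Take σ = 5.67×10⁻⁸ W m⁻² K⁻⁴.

A = 4πr² = 4π × (3.3×10^10)² = 1.37×10^22 m².
P = σAT⁴ = 5.67×10⁻⁸ × 1.37×10^22 × (3277)⁴ = 5.67×10⁻⁸ × 1.37×10^22 × 1.15×10^14.
P = 8.95×10^28 W.

P ≈ 8.95×10^28 W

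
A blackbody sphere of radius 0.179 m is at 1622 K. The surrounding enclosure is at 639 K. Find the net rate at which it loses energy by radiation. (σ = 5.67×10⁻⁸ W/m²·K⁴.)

Q ≈ 1.54×10^5 W

A = 4πr² = 4π × (0.179)² = 0.403 m².
Q = σA(T⁴ − T_s⁴). T⁴ − T_s⁴ = (1622)⁴ − (639)⁴ = 6.92×10^12 − 1.67×10^11 = 6.75×10^12 K⁴.
Q = 5.67×10⁻⁸ × 0.403 × 6.75×10^12 = 1.54×10^5 W.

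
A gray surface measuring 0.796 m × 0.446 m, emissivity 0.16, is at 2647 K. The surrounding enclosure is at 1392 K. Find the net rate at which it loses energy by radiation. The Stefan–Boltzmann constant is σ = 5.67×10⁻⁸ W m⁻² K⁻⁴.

A = 0.796 × 0.446 = 0.355 m².
Q = εσA(T⁴ − T_s⁴). T⁴ − T_s⁴ = (2647)⁴ − (1392)⁴ = 4.91×10^13 − 3.75×10^12 = 4.53×10^13 K⁴.
Q = 0.16 × 5.67×10⁻⁸ × 0.355 × 4.53×10^13 = 1.46×10^5 W.

Q ≈ 1.46×10^5 W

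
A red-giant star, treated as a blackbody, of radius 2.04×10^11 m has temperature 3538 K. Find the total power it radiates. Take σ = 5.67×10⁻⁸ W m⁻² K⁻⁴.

A = 4πr² = 4π × (2.04×10^11)² = 5.23×10^23 m².
P = σAT⁴ = 5.67×10⁻⁸ × 5.23×10^23 × (3538)⁴ = 5.67×10⁻⁸ × 5.23×10^23 × 1.57×10^14.
P = 4.65×10^30 W.

P ≈ 4.65×10^30 W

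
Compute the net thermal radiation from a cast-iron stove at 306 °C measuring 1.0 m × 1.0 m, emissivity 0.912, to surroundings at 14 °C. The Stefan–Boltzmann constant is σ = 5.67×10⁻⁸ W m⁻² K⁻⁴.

Q ≈ 5460 W

A = 1.0 × 1.0 = 1.00 m².
Convert: 306 °C = 579 K; 14 °C = 287 K.
Q = εσA(T⁴ − T_s⁴). T⁴ − T_s⁴ = (579)⁴ − (287)⁴ = 1.12×10^11 − 6.78×10^9 = 1.06×10^11 K⁴.
Q = 0.912 × 5.67×10⁻⁸ × 1.00 × 1.06×10^11 = 5460 W.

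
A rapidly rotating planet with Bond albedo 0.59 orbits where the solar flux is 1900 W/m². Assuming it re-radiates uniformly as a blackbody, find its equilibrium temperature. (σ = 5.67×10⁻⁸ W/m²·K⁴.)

Power absorbed = (1−a)S·πR²; power emitted = 4πR²σT⁴. Equating and cancelling πR²:
T = ((1−a)S / 4σ)^(1/4) = (779 / (4 × 5.67×10⁻⁸))^(1/4) = (3.43×10^9)^(1/4).
T = 242 K.

T ≈ 242 K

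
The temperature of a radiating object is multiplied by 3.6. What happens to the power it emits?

P ∝ T⁴, so the power scales as (3.6)⁴ = 168.

factor ≈ 168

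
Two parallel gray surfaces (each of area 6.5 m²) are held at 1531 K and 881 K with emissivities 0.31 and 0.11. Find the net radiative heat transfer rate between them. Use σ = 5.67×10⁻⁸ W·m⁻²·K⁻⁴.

Q ≈ 1.59×10^5 W

For two large parallel gray plates, q = σ(T₁⁴ − T₂⁴) / (1/ε₁ + 1/ε₂ − 1).
1/ε₁ + 1/ε₂ − 1 = 1/0.31 + 1/0.11 − 1 = 11.32.
T₁⁴ − T₂⁴ = 5.49×10^12 − 6.02×10^11 = 4.89×10^12 K⁴.
q = 5.67×10⁻⁸ × 4.89×10^12 / 11.32 = 24500 W/m².
Q = q·A = 24500 × 6.5 = 1.59×10^5 W.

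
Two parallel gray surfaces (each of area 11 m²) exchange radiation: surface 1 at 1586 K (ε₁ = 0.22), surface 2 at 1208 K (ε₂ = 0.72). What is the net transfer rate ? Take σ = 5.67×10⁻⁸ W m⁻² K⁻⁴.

Q ≈ 5.31×10^5 W

For two large parallel gray plates, q = σ(T₁⁴ − T₂⁴) / (1/ε₁ + 1/ε₂ − 1).
1/ε₁ + 1/ε₂ − 1 = 1/0.22 + 1/0.72 − 1 = 4.934.
T₁⁴ − T₂⁴ = 6.33×10^12 − 2.13×10^12 = 4.20×10^12 K⁴.
q = 5.67×10⁻⁸ × 4.20×10^12 / 4.934 = 48200 W/m².
Q = q·A = 48200 × 11 = 5.31×10^5 W.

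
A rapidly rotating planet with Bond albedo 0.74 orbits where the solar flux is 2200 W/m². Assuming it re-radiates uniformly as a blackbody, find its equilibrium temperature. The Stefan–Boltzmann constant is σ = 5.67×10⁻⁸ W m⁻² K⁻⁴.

T ≈ 224 K

Power absorbed = (1−a)S·πR²; power emitted = 4πR²σT⁴. Equating and cancelling πR²:
T = ((1−a)S / 4σ)^(1/4) = (572 / (4 × 5.67×10⁻⁸))^(1/4) = (2.52×10^9)^(1/4).
T = 224 K.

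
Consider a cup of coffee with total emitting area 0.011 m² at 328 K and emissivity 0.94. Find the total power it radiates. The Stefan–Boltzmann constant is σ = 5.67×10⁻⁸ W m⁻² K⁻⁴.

P ≈ 6.79 W

P = εσAT⁴ = 0.94 × 5.67×10⁻⁸ × 0.0110 × (328)⁴ = 0.94 × 5.67×10⁻⁸ × 0.0110 × 1.16×10^10.
P = 6.79 W.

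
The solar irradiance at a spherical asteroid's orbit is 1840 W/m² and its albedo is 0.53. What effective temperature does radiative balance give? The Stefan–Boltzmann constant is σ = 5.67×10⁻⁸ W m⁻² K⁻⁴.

Power absorbed = (1−a)S·πR²; power emitted = 4πR²σT⁴. Equating and cancelling πR²:
T = ((1−a)S / 4σ)^(1/4) = (865 / (4 × 5.67×10⁻⁸))^(1/4) = (3.81×10^9)^(1/4).
T = 248 K.

T ≈ 248 K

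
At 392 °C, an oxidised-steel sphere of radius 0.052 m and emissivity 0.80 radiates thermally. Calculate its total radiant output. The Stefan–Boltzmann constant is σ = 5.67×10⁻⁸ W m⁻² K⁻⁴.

A = 4πr² = 4π × (0.052)² = 0.0340 m².
392 °C = 665 K.
Stefan–Boltzmann: P = εσAT⁴ = 0.80 × 5.67×10⁻⁸ × 0.0340 × (665)⁴ = 0.80 × 5.67×10⁻⁸ × 0.0340 × 1.96×10^11.
P = 301 W.

P ≈ 301 W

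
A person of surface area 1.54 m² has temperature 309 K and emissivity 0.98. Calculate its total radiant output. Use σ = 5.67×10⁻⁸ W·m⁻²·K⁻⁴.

Stefan–Boltzmann: P = εσAT⁴ = 0.98 × 5.67×10⁻⁸ × 1.54 × (309)⁴ = 0.98 × 5.67×10⁻⁸ × 1.54 × 9.12×10^9.
P = 780 W.

P ≈ 780 W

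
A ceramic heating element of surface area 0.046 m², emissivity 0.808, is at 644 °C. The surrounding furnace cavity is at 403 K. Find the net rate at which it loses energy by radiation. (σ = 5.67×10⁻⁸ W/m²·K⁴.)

Convert: 644 °C = 917 K.
Q = εσA(T⁴ − T_s⁴). T⁴ − T_s⁴ = (917)⁴ − (403)⁴ = 7.07×10^11 − 2.64×10^10 = 6.81×10^11 K⁴.
Q = 0.808 × 5.67×10⁻⁸ × 0.0460 × 6.81×10^11 = 1430 W.

Q ≈ 1430 W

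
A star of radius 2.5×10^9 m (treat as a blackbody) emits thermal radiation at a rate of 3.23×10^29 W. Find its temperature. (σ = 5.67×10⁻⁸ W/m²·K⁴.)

T ≈ 16400 K

A = 4πr² = 4π × (2.5×10^9)² = 7.85×10^19 m².
From P = σAT⁴, T = (P / σA)^(1/4) = (3.23×10^29 / (5.67×10⁻⁸ × 7.85×10^19))^(1/4).
T = (7.25×10^16)^(1/4) = 16400 K.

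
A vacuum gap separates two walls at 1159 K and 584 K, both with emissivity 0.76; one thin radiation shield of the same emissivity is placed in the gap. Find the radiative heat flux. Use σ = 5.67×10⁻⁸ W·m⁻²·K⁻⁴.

Each of the 2 gaps contributes resistance (2/ε − 1) = 2/0.76 − 1 = 1.632; total = 3.263.
q = σ(T₁⁴ − T₂⁴) / 3.263 = 5.67×10⁻⁸ × 1.69×10^12 / 3.263 = 29300 W/m².

q ≈ 29300 W/m²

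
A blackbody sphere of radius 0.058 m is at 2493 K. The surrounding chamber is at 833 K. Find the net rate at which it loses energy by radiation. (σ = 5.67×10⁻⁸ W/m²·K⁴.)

Q ≈ 91400 W

A = 4πr² = 4π × (0.058)² = 0.0423 m².
Q = σA(T⁴ − T_s⁴). T⁴ − T_s⁴ = (2493)⁴ − (833)⁴ = 3.86×10^13 − 4.81×10^11 = 3.81×10^13 K⁴.
Q = 5.67×10⁻⁸ × 0.0423 × 3.81×10^13 = 91400 W.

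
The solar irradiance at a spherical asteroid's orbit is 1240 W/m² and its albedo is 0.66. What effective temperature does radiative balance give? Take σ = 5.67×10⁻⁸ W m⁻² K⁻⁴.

T ≈ 208 K

Power absorbed = (1−a)S·πR²; power emitted = 4πR²σT⁴. Equating and cancelling πR²:
T = ((1−a)S / 4σ)^(1/4) = (422 / (4 × 5.67×10⁻⁸))^(1/4) = (1.86×10^9)^(1/4).
T = 208 K.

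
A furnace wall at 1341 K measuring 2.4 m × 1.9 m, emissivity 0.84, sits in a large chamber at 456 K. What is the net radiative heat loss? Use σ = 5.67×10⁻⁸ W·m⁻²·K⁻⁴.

Q ≈ 6.93×10^5 W

A = 2.4 × 1.9 = 4.56 m².
Q = εσA(T⁴ − T_s⁴). T⁴ − T_s⁴ = (1341)⁴ − (456)⁴ = 3.23×10^12 − 4.32×10^10 = 3.19×10^12 K⁴.
Q = 0.84 × 5.67×10⁻⁸ × 4.56 × 3.19×10^12 = 6.93×10^5 W.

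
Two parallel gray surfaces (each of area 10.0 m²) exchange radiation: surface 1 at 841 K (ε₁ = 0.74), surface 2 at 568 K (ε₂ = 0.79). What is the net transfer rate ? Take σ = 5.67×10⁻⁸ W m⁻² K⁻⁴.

Q ≈ 1.39×10^5 W

For two large parallel gray plates, q = σ(T₁⁴ − T₂⁴) / (1/ε₁ + 1/ε₂ − 1).
1/ε₁ + 1/ε₂ − 1 = 1/0.74 + 1/0.79 − 1 = 1.617.
T₁⁴ − T₂⁴ = 5.00×10^11 − 1.04×10^11 = 3.96×10^11 K⁴.
q = 5.67×10⁻⁸ × 3.96×10^11 / 1.617 = 13900 W/m².
Q = q·A = 13900 × 10.0 = 1.39×10^5 W.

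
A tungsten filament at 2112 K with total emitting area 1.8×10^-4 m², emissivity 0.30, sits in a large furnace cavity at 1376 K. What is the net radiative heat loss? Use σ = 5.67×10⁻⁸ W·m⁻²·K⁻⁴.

Q = εσA(T⁴ − T_s⁴). T⁴ − T_s⁴ = (2112)⁴ − (1376)⁴ = 1.99×10^13 − 3.58×10^12 = 1.63×10^13 K⁴.
Q = 0.30 × 5.67×10⁻⁸ × 1.80×10^-4 × 1.63×10^13 = 49.9 W.

Q ≈ 49.9 W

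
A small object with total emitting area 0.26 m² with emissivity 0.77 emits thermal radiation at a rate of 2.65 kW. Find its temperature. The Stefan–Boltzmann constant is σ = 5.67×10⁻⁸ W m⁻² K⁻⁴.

T ≈ 695 K

From P = εσAT⁴, T = (P / εσA)^(1/4) = (2650 / (0.77 × 5.67×10⁻⁸ × 0.260))^(1/4).
T = (2.33×10^11)^(1/4) = 695 K.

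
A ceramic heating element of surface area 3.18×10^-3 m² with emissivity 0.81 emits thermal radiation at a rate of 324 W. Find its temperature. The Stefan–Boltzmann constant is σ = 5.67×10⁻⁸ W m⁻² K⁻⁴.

T ≈ 1220 K

From P = εσAT⁴, T = (P / εσA)^(1/4) = (324 / (0.81 × 5.67×10⁻⁸ × 3.18×10^-3))^(1/4).
T = (2.22×10^12)^(1/4) = 1220 K.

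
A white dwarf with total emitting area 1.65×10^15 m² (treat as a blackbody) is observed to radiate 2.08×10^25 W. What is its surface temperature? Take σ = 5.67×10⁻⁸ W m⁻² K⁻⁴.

From P = σAT⁴, T = (P / σA)^(1/4) = (2.08×10^25 / (5.67×10⁻⁸ × 1.65×10^15))^(1/4).
T = (2.22×10^17)^(1/4) = 21700 K.

T ≈ 21700 K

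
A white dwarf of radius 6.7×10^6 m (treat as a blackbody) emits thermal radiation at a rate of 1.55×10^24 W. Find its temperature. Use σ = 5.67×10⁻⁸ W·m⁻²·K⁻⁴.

T ≈ 14800 K

A = 4πr² = 4π × (6.7×10^6)² = 5.64×10^14 m².
From P = σAT⁴, T = (P / σA)^(1/4) = (1.55×10^24 / (5.67×10⁻⁸ × 5.64×10^14))^(1/4).
T = (4.85×10^16)^(1/4) = 14800 K.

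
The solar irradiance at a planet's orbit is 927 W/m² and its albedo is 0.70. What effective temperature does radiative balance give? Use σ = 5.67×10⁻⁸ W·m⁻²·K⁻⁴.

T ≈ 187 K

Power absorbed = (1−a)S·πR²; power emitted = 4πR²σT⁴. Equating and cancelling πR²:
T = ((1−a)S / 4σ)^(1/4) = (278 / (4 × 5.67×10⁻⁸))^(1/4) = (1.23×10^9)^(1/4).
T = 187 K.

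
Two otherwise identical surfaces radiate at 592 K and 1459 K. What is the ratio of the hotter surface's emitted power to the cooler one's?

P ∝ T⁴, so the ratio is (1459/592)⁴ = (2.465)⁴ = 36.9.

ratio ≈ 36.9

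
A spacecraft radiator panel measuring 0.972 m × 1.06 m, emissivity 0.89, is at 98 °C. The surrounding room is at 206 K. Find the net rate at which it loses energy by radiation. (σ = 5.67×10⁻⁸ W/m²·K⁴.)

Q ≈ 891 W

A = 0.972 × 1.06 = 1.03 m².
Convert: 98 °C = 371 K.
Q = εσA(T⁴ − T_s⁴). T⁴ − T_s⁴ = (371)⁴ − (206)⁴ = 1.89×10^10 − 1.80×10^9 = 1.71×10^10 K⁴.
Q = 0.89 × 5.67×10⁻⁸ × 1.03 × 1.71×10^10 = 891 W.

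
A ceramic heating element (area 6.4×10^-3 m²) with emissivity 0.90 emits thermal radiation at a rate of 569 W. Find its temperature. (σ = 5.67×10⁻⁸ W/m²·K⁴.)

T ≈ 1150 K

From P = εσAT⁴, T = (P / εσA)^(1/4) = (569 / (0.90 × 5.67×10⁻⁸ × 6.40×10^-3))^(1/4).
T = (1.74×10^12)^(1/4) = 1150 K.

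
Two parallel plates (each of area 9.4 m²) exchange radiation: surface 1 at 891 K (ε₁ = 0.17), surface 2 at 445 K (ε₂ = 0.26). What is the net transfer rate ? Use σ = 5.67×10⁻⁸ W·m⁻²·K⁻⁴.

Q ≈ 36100 W

For two large parallel gray plates, q = σ(T₁⁴ − T₂⁴) / (1/ε₁ + 1/ε₂ − 1).
1/ε₁ + 1/ε₂ − 1 = 1/0.17 + 1/0.26 − 1 = 8.729.
T₁⁴ − T₂⁴ = 6.30×10^11 − 3.92×10^10 = 5.91×10^11 K⁴.
q = 5.67×10⁻⁸ × 5.91×10^11 / 8.729 = 3840 W/m².
Q = q·A = 3840 × 9.4 = 36100 W.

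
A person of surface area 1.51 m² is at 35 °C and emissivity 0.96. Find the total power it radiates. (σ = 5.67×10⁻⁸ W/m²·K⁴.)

35 °C = 308 K.
Stefan–Boltzmann: P = εσAT⁴ = 0.96 × 5.67×10⁻⁸ × 1.51 × (308)⁴ = 0.96 × 5.67×10⁻⁸ × 1.51 × 9.00×10^9.
P = 740 W.

P ≈ 740 W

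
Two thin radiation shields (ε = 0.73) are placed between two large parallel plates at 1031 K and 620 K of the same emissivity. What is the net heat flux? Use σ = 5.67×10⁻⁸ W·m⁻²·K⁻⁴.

q ≈ 10700 W/m²

Each of the 3 gaps contributes resistance (2/ε − 1) = 2/0.73 − 1 = 1.740; total = 5.219.
q = σ(T₁⁴ − T₂⁴) / 5.219 = 5.67×10⁻⁸ × 9.82×10^11 / 5.219 = 10700 W/m².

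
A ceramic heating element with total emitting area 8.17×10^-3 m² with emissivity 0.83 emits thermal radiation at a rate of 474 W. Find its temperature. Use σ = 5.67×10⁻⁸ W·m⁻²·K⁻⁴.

T ≈ 1050 K

From P = εσAT⁴, T = (P / εσA)^(1/4) = (474 / (0.83 × 5.67×10⁻⁸ × 8.17×10^-3))^(1/4).
T = (1.23×10^12)^(1/4) = 1050 K.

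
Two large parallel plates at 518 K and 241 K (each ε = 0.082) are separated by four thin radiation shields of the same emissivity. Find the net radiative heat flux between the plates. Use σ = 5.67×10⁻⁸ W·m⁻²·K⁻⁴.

Each of the 5 gaps contributes resistance (2/ε − 1) = 2/0.082 − 1 = 23.39; total = 117.0.
q = σ(T₁⁴ − T₂⁴) / 117.0 = 5.67×10⁻⁸ × 6.86×10^10 / 117.0 = 33.3 W/m².

q ≈ 33.3 W/m²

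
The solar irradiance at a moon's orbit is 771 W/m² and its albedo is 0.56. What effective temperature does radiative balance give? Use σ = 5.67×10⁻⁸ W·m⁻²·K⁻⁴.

T ≈ 197 K

Power absorbed = (1−a)S·πR²; power emitted = 4πR²σT⁴. Equating and cancelling πR²:
T = ((1−a)S / 4σ)^(1/4) = (339 / (4 × 5.67×10⁻⁸))^(1/4) = (1.50×10^9)^(1/4).
T = 197 K.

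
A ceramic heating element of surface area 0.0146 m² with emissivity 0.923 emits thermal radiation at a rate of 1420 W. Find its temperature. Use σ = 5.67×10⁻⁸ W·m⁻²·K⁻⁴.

From P = εσAT⁴, T = (P / εσA)^(1/4) = (1420 / (0.923 × 5.67×10⁻⁸ × 0.0146))^(1/4).
T = (1.86×10^12)^(1/4) = 1170 K.

T ≈ 1170 K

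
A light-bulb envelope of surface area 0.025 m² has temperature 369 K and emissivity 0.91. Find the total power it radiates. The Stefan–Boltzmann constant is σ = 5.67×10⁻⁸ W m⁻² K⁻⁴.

P ≈ 23.9 W

P = εσAT⁴ = 0.91 × 5.67×10⁻⁸ × 0.0250 × (369)⁴ = 0.91 × 5.67×10⁻⁸ × 0.0250 × 1.85×10^10.
P = 23.9 W.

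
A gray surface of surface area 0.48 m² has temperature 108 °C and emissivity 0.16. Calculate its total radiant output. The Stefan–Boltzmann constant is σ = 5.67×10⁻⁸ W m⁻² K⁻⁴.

P ≈ 91.8 W

108 °C = 381 K.
Stefan–Boltzmann: P = εσAT⁴ = 0.16 × 5.67×10⁻⁸ × 0.480 × (381)⁴ = 0.16 × 5.67×10⁻⁸ × 0.480 × 2.11×10^10.
P = 91.8 W.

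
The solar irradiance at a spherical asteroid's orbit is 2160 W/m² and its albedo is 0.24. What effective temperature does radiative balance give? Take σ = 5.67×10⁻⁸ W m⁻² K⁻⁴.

Power absorbed = (1−a)S·πR²; power emitted = 4πR²σT⁴. Equating and cancelling πR²:
T = ((1−a)S / 4σ)^(1/4) = (1640 / (4 × 5.67×10⁻⁸))^(1/4) = (7.24×10^9)^(1/4).
T = 292 K.

T ≈ 292 K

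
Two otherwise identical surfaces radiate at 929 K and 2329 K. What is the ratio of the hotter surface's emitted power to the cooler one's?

P ∝ T⁴, so the ratio is (2329/929)⁴ = (2.507)⁴ = 39.5.

ratio ≈ 39.5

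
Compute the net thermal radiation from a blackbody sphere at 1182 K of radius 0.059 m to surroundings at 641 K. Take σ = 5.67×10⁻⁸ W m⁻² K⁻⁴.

A = 4πr² = 4π × (0.059)² = 0.0437 m².
Q = σA(T⁴ − T_s⁴). T⁴ − T_s⁴ = (1182)⁴ − (641)⁴ = 1.95×10^12 − 1.69×10^11 = 1.78×10^12 K⁴.
Q = 5.67×10⁻⁸ × 0.0437 × 1.78×10^12 = 4420 W.

Q ≈ 4420 W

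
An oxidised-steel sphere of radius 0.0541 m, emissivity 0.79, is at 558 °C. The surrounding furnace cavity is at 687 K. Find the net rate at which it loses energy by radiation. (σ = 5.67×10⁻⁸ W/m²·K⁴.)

Q ≈ 419 W

A = 4πr² = 4π × (0.0541)² = 0.0368 m².
Convert: 558 °C = 831 K.
Q = εσA(T⁴ − T_s⁴). T⁴ − T_s⁴ = (831)⁴ − (687)⁴ = 4.77×10^11 − 2.23×10^11 = 2.54×10^11 K⁴.
Q = 0.79 × 5.67×10⁻⁸ × 0.0368 × 2.54×10^11 = 419 W.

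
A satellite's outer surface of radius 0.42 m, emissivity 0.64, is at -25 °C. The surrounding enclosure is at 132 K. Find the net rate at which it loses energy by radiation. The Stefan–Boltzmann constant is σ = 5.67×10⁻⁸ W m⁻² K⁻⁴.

A = 4πr² = 4π × (0.42)² = 2.22 m².
Convert: -25 °C = 248 K.
Q = εσA(T⁴ − T_s⁴). T⁴ − T_s⁴ = (248)⁴ − (132)⁴ = 3.78×10^9 − 3.04×10^8 = 3.48×10^9 K⁴.
Q = 0.64 × 5.67×10⁻⁸ × 2.22 × 3.48×10^9 = 280 W.

Q ≈ 280 W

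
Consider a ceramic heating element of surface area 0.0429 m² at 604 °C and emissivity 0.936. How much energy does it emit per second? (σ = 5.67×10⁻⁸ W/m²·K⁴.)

P ≈ 1350 W

604 °C = 877 K.
Stefan–Boltzmann: P = εσAT⁴ = 0.936 × 5.67×10⁻⁸ × 0.0429 × (877)⁴ = 0.936 × 5.67×10⁻⁸ × 0.0429 × 5.92×10^11.
P = 1350 W.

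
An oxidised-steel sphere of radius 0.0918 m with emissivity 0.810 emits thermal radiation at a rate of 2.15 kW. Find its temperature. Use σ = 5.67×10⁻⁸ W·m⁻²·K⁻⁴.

A = 4πr² = 4π × (0.0918)² = 0.106 m².
From P = εσAT⁴, T = (P / εσA)^(1/4) = (2150 / (0.810 × 5.67×10⁻⁸ × 0.106))^(1/4).
T = (4.42×10^11)^(1/4) = 815 K.

T ≈ 815 K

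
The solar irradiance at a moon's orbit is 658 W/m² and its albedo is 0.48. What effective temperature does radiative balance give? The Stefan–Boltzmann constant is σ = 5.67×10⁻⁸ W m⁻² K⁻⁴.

Power absorbed = (1−a)S·πR²; power emitted = 4πR²σT⁴. Equating and cancelling πR²:
T = ((1−a)S / 4σ)^(1/4) = (342 / (4 × 5.67×10⁻⁸))^(1/4) = (1.51×10^9)^(1/4).
T = 197 K.

T ≈ 197 K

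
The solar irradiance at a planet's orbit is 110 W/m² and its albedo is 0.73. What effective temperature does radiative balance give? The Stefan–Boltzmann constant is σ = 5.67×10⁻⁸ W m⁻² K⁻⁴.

Power absorbed = (1−a)S·πR²; power emitted = 4πR²σT⁴. Equating and cancelling πR²:
T = ((1−a)S / 4σ)^(1/4) = (29.7 / (4 × 5.67×10⁻⁸))^(1/4) = (1.31×10^8)^(1/4).
T = 107 K.

T ≈ 107 K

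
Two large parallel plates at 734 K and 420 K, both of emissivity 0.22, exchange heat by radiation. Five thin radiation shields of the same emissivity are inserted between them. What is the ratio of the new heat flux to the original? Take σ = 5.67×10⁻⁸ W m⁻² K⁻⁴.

ratio ≈ 0.167

With N identical shields there are N+1 = 6 gaps in series, each with the same radiative resistance, so the flux falls to 1/(N+1) of its unshielded value.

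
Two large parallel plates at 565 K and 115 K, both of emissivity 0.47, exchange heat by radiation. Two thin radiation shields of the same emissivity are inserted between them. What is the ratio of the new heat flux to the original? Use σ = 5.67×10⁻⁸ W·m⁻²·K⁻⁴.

With N identical shields there are N+1 = 3 gaps in series, each with the same radiative resistance, so the flux falls to 1/(N+1) of its unshielded value.

ratio ≈ 0.333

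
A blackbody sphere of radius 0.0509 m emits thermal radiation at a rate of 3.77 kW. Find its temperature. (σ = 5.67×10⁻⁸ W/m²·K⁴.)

A = 4πr² = 4π × (0.0509)² = 0.0326 m².
From P = σAT⁴, T = (P / σA)^(1/4) = (3770 / (5.67×10⁻⁸ × 0.0326))^(1/4).
T = (2.04×10^12)^(1/4) = 1200 K.

T ≈ 1200 K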